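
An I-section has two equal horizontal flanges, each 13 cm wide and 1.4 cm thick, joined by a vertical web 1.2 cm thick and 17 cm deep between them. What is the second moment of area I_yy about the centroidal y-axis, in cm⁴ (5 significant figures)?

I_yy ≈ 515.08 cm⁴

Break the section into simple shapes (no overlaps), measuring from the bottom-left corner of the bounding box.
Bottom flange: 13 × 1.4, A = 18.2 cm², x = 6.5 cm, Ī = 256.3167 cm⁴.
Web: 1.2 × 17, A = 20.4 cm², x = 6.5 cm, Ī = 2.448 cm⁴.
Top flange: 13 × 1.4, A = 18.2 cm², x = 6.5 cm, Ī = 256.3167 cm⁴.
By symmetry the centroid is at mid-width, x̄ = 6.5 cm.
All pieces are centred on the centroidal y-axis, so I = ΣĪ = 515.0813 cm⁴.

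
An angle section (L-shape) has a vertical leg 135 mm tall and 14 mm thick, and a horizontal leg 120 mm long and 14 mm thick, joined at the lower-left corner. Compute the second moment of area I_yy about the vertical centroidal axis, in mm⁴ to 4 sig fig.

Break the section into simple shapes (no overlaps), measuring from the bottom-left corner of the bounding box.
Vertical leg: 14 × 135, A = 1 890 mm², x = 7 mm, Ī = 30 870 mm⁴.
Horizontal leg (remainder): 106 × 14, A = 1 484 mm², x = 67 mm, Ī = 1 389 519 mm⁴.
Centroid: x̄ = ΣA·x / ΣA = 33.39 mm.
Transfer each piece to the vertical centroidal axis using Ī + A·d² with d = x − 33.39:
  vertical leg: d = -26.39 mm → contributes +1 347 131 mm⁴
  horizontal leg (remainder): d = 33.61 mm → contributes +3 065 889 mm⁴
Total I = 4 413 019 mm⁴.

I_yy ≈ 4.413 × 10⁶ mm⁴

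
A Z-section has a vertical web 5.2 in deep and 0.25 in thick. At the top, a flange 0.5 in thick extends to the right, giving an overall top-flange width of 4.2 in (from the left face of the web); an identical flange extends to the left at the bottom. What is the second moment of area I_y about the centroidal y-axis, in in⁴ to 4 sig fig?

I_y ≈ 22.56 in⁴

Treat the section as a set of non-overlapping primitives; coordinates are from the bounding-box lower-left.
Web: 0.25 × 5.2, A = 1.3 in², x = 4.075 in, Ī = 0.00677083 in⁴.
Top flange (beyond web): 3.95 × 0.5, A = 1.975 in², x = 6.175 in, Ī = 2.56791 in⁴.
Bottom flange (beyond web): 3.95 × 0.5, A = 1.975 in², x = 1.975 in, Ī = 2.56791 in⁴.
Centroid: x̄ = ΣA·x / ΣA = 4.075 in.
Transfer each piece to the centroidal y-axis using Ī + A·d² with d = x − 4.075:
  web: d = 0 in → contributes +0.00677083 in⁴
  top flange (beyond web): d = 2.1 in → contributes +11.2777 in⁴
  bottom flange (beyond web): d = -2.1 in → contributes +11.2777 in⁴
Total I = 22.5621 in⁴.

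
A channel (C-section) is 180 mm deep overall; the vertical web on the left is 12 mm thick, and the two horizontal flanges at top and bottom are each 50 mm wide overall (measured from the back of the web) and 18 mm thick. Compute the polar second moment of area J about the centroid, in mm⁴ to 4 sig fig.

Treat the section as a set of non-overlapping primitives; coordinates are from the bounding-box lower-left.
Web: 12 × 180, A = 2 160 mm², y = 90 mm, Ī = 5 832 000 mm⁴.
Top flange (beyond web): 38 × 18, A = 684 mm², y = 171 mm, Ī = 18 468 mm⁴.
Bottom flange (beyond web): 38 × 18, A = 684 mm², y = 9 mm, Ī = 18 468 mm⁴.
By symmetry the centroid is at mid-height, ȳ = 90 mm.
Transfer each piece to the centroidal x-axis using Ī + A·d² with d = y − 90:
  web: d = 0 mm → contributes +5 832 000 mm⁴
  top flange (beyond web): d = 81 mm → contributes +4 506 192 mm⁴
  bottom flange (beyond web): d = -81 mm → contributes +4 506 192 mm⁴
Total I = 14 844 384 mm⁴.
For the y-axis: x̄ = 15.6939 mm.
Repeating about the centroidal y-axis gives I_y = 714 005 mm⁴.
Polar second moment: J = I_x + I_y = 15 558 389 mm⁴.

J ≈ 1.556 × 10⁷ mm⁴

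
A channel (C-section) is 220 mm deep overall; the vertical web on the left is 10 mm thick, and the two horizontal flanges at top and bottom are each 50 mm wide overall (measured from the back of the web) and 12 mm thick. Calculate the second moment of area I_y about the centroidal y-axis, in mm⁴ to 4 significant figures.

I_y ≈ 5.641 × 10⁵ mm⁴

Decompose the section into non-overlapping parts with the origin at the bottom-left of its bounding rectangle.
Web: 10 × 220, A = 2 200 mm², x = 5 mm, Ī = 18333.3 mm⁴.
Top flange (beyond web): 40 × 12, A = 480 mm², x = 30 mm, Ī = 64 000 mm⁴.
Bottom flange (beyond web): 40 × 12, A = 480 mm², x = 30 mm, Ī = 64 000 mm⁴.
Centroid: x̄ = ΣA·x / ΣA = 12.5949 mm.
Transfer each piece to the centroidal y-axis using Ī + A·d² with d = x − 12.5949:
  web: d = -7.59494 mm → contributes +145 236 mm⁴
  top flange (beyond web): d = 17.4051 mm → contributes +209 409 mm⁴
  bottom flange (beyond web): d = 17.4051 mm → contributes +209 409 mm⁴
Total I = 564 055 mm⁴.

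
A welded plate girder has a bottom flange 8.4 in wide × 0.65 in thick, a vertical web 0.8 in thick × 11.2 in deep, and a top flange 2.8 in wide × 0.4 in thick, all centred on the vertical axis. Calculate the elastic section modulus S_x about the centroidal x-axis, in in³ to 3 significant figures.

S_x ≈ 36.6 in³

Break the section into simple shapes (no overlaps), measuring from the bottom-left corner of the bounding box.
Bottom plate: 8.4 × 0.65, A = 5.46 in², y = 0.325 in, Ī = 0.19224 in⁴.
Web plate: 0.8 × 11.2, A = 8.96 in², y = 6.25 in, Ī = 93.662 in⁴.
Top plate: 2.8 × 0.4, A = 1.12 in², y = 12.05 in, Ī = 0.014933 in⁴.
Centroid: ȳ = ΣA·y / ΣA = 4.5863 in.
Transfer each piece to the centroidal x-axis using Ī + A·d² with d = y − 4.5863:
  bottom plate: d = -4.2613 in → contributes +99.337 in⁴
  web plate: d = 1.6637 in → contributes +118.46 in⁴
  top plate: d = 7.4637 in → contributes +62.407 in⁴
Total I = 280.21 in⁴.
Extreme fibre distance c = 7.6637 in; S = I/c = 36.563 in³.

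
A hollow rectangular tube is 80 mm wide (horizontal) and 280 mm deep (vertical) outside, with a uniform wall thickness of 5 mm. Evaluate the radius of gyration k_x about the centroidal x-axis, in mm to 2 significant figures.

k_x ≈ 95 mm

Treat the section as a set of non-overlapping primitives; coordinates are from the bounding-box lower-left.
Outer rectangle: 80 × 280, A = 22 400 mm², y = 140 mm, Ī = 146 346 667 mm⁴.
Inner void (subtracted): 70 × 270, A = 18 900 mm², y = 140 mm, Ī = 114 817 500 mm⁴.
By symmetry the centroid is at mid-height, ȳ = 140 mm.
All pieces are centred on the centroidal x-axis, so I = ΣĪ (holes subtracted) = 31 529 167 mm⁴.
Radius of gyration: k = √(I/A) = √(31 529 167 / 3 500) = 94.91 mm.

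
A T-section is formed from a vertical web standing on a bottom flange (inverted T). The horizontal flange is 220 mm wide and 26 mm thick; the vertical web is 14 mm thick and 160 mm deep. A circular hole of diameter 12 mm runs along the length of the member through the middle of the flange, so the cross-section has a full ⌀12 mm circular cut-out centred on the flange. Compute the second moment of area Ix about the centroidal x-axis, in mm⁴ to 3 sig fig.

Decompose the section into non-overlapping parts with the origin at the bottom-left of its bounding rectangle.
Flange: 220 × 26, A = 5 720 mm², y = 13 mm, Ī = 322 227 mm⁴.
Web: 14 × 160, A = 2 240 mm², y = 106 mm, Ī = 4 778 667 mm⁴.
Hole (subtracted): ⌀12, A = 113.1 mm², y = 13 mm, Ī = 1017.9 mm⁴.
Centroid: ȳ = ΣA·y / ΣA = 39.548 mm.
Transfer each piece to the centroidal x-axis using Ī + A·d² with d = y − 39.548:
  flange: d = -26.548 mm → contributes +4 353 678 mm⁴
  web: d = 66.452 mm → contributes +14 670 195 mm⁴
  hole: d = -26.548 mm → contributes −80 729 mm⁴
Total I = 18 943 145 mm⁴.

Ix ≈ 1.89 × 10⁷ mm⁴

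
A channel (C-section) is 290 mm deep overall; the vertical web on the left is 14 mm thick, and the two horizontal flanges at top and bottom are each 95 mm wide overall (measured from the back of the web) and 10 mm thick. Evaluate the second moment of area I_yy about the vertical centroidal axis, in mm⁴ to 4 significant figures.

Decompose the section into non-overlapping parts with the origin at the bottom-left of its bounding rectangle.
Web: 14 × 290, A = 4 060 mm², x = 7 mm, Ī = 66313.3 mm⁴.
Top flange (beyond web): 81 × 10, A = 810 mm², x = 54.5 mm, Ī = 442 868 mm⁴.
Bottom flange (beyond web): 81 × 10, A = 810 mm², x = 54.5 mm, Ī = 442 868 mm⁴.
Centroid: x̄ = ΣA·x / ΣA = 20.5475 mm.
Transfer each piece to the vertical centroidal axis using Ī + A·d² with d = x − 20.5475:
  web: d = -13.5475 mm → contributes +811 468 mm⁴
  top flange (beyond web): d = 33.9525 mm → contributes +1 376 611 mm⁴
  bottom flange (beyond web): d = 33.9525 mm → contributes +1 376 611 mm⁴
Total I = 3 564 690 mm⁴.

I_yy ≈ 3.565 × 10⁶ mm⁴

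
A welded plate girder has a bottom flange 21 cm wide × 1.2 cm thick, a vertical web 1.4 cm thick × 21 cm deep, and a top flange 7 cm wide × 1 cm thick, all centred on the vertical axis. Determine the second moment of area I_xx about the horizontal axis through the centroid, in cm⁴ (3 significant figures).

I_xx ≈ 4370 cm⁴

Treat the section as a set of non-overlapping primitives; coordinates are from the bounding-box lower-left.
Bottom plate: 21 × 1.2, A = 25.2 cm², y = 0.6 cm, Ī = 3.024 cm⁴.
Web plate: 1.4 × 21, A = 29.4 cm², y = 11.7 cm, Ī = 1080.5 cm⁴.
Top plate: 7 × 1, A = 7 cm², y = 22.7 cm, Ī = 0.58333 cm⁴.
Centroid: ȳ = ΣA·y / ΣA = 8.4091 cm.
Transfer each piece to the horizontal axis through the centroid using Ī + A·d² with d = y − 8.4091:
  bottom plate: d = -7.8091 cm → contributes +1539.8 cm⁴
  web plate: d = 3.2909 cm → contributes +1398.9 cm⁴
  top plate: d = 14.291 cm → contributes +1430.2 cm⁴
Total I = 4368.8 cm⁴.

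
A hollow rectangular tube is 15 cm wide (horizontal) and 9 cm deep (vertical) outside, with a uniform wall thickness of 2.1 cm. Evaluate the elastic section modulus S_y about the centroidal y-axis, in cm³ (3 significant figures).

Decompose the section into non-overlapping parts with the origin at the bottom-left of its bounding rectangle.
Outer rectangle: 15 × 9, A = 135 cm², x = 7.5 cm, Ī = 2531.3 cm⁴.
Inner void (subtracted): 10.8 × 4.8, A = 51.84 cm², x = 7.5 cm, Ī = 503.88 cm⁴.
By symmetry the centroid is at mid-width, x̄ = 7.5 cm.
All pieces are centred on the centroidal y-axis, so I = ΣĪ (holes subtracted) = 2027.4 cm⁴.
Extreme fibre distance c = 7.5 cm; S = I/c = 270.32 cm³.

S_y ≈ 270 cm³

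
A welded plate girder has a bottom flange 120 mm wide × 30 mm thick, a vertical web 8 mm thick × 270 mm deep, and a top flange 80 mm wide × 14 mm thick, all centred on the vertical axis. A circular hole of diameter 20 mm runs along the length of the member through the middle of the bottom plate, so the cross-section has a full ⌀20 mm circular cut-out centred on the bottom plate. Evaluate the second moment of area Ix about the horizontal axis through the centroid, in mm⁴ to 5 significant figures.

Ix ≈ 9.2944 × 10⁷ mm⁴

Treat the section as a set of non-overlapping primitives; coordinates are from the bounding-box lower-left.
Bottom plate: 120 × 30, A = 3 600 mm², y = 15 mm, Ī = 270 000 mm⁴.
Web plate: 8 × 270, A = 2 160 mm², y = 165 mm, Ī = 13 122 000 mm⁴.
Top plate: 80 × 14, A = 1 120 mm², y = 307 mm, Ī = 18293.33 mm⁴.
Hole (subtracted): ⌀20, A = 314.1593 mm², y = 15 mm, Ī = 7853.982 mm⁴.
Centroid: ȳ = ΣA·y / ΣA = 114.1556 mm.
Transfer each piece to the horizontal axis through the centroid using Ī + A·d² with d = y − 114.1556:
  bottom plate: d = -99.15562 mm → contributes +35 664 612 mm⁴
  web plate: d = 50.84438 mm → contributes +18 705 926 mm⁴
  top plate: d = 192.8444 mm → contributes +41 669 923 mm⁴
  hole: d = -99.15562 mm → contributes −3 096 617 mm⁴
Total I = 92 943 845 mm⁴.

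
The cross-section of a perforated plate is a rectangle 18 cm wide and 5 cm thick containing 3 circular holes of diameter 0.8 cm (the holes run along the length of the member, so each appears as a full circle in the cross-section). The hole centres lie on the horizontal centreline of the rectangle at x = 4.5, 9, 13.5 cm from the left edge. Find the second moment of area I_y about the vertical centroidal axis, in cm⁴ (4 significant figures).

Decompose the section into non-overlapping parts with the origin at the bottom-left of its bounding rectangle.
Plate: 18 × 5, A = 90 cm², x = 9 cm, Ī = 2 430 cm⁴.
Hole 1 (subtracted): ⌀0.8, A = 0.502655 cm², x = 4.5 cm, Ī = 0.0201062 cm⁴.
Hole 2 (subtracted): ⌀0.8, A = 0.502655 cm², x = 9 cm, Ī = 0.0201062 cm⁴.
Hole 3 (subtracted): ⌀0.8, A = 0.502655 cm², x = 13.5 cm, Ī = 0.0201062 cm⁴.
By symmetry the centroid is at mid-width, x̄ = 9 cm.
Transfer each piece to the vertical centroidal axis using Ī + A·d² with d = x − 9:
  plate: d = 0 cm → contributes +2 430 cm⁴
  hole 1: d = -4.5 cm → contributes −10.1989 cm⁴
  hole 2: d = 0 cm → contributes −0.0201062 cm⁴
  hole 3: d = 4.5 cm → contributes −10.1989 cm⁴
Total I = 2409.58 cm⁴.

I_y ≈ 2410 cm⁴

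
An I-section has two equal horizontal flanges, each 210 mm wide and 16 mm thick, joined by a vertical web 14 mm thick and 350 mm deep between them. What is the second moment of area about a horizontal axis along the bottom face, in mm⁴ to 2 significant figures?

I_base ≈ 7.0 × 10⁸ mm⁴

Split into non-overlapping primitives; take the origin at the lower-left of the bounding box.
Bottom flange: 210 × 16, A = 3 360 mm², y = 8 mm, Ī = 71 680 mm⁴.
Web: 14 × 350, A = 4 900 mm², y = 191 mm, Ī = 50 020 833 mm⁴.
Top flange: 210 × 16, A = 3 360 mm², y = 374 mm, Ī = 71 680 mm⁴.
Transfer each piece to a horizontal axis along the bottom face using Ī + A·d² with d = y − 0:
  bottom flange: d = 8 mm → contributes +286 720 mm⁴
  web: d = 191 mm → contributes +228 777 733 mm⁴
  top flange: d = 374 mm → contributes +470 055 040 mm⁴
Total I = 699 119 493 mm⁴.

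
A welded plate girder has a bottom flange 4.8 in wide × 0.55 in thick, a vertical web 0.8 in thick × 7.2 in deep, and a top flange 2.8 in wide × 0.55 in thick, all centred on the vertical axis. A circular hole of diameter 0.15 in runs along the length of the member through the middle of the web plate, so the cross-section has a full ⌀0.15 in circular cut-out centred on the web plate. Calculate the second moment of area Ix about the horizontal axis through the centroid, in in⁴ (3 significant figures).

Decompose the section into non-overlapping parts with the origin at the bottom-left of its bounding rectangle.
Bottom plate: 4.8 × 0.55, A = 2.64 in², y = 0.275 in, Ī = 0.06655 in⁴.
Web plate: 0.8 × 7.2, A = 5.76 in², y = 4.15 in, Ī = 24.883 in⁴.
Top plate: 2.8 × 0.55, A = 1.54 in², y = 8.025 in, Ī = 0.038821 in⁴.
Hole (subtracted): ⌀0.15, A = 0.017671 in², y = 4.15 in, Ī = 0.00002485 in⁴.
Centroid: ȳ = ΣA·y / ΣA = 3.7204 in.
Transfer each piece to the horizontal axis through the centroid using Ī + A·d² with d = y − 3.7204:
  bottom plate: d = -3.4454 in → contributes +31.406 in⁴
  web plate: d = 0.42959 in → contributes +25.946 in⁴
  top plate: d = 4.3046 in → contributes +28.574 in⁴
  hole: d = 0.42959 in → contributes −0.003286 in⁴
Total I = 85.923 in⁴.

Ix ≈ 85.9 in⁴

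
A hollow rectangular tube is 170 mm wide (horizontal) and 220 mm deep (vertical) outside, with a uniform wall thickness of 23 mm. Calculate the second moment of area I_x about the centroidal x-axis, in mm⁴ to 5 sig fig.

I_x ≈ 9.6410 × 10⁷ mm⁴

Break the section into simple shapes (no overlaps), measuring from the bottom-left corner of the bounding box.
Outer rectangle: 170 × 220, A = 37 400 mm², y = 110 mm, Ī = 150 846 667 mm⁴.
Inner void (subtracted): 124 × 174, A = 21 576 mm², y = 110 mm, Ī = 54 436 248 mm⁴.
By symmetry the centroid is at mid-height, ȳ = 110 mm.
All pieces are centred on the centroidal x-axis, so I = ΣĪ (holes subtracted) = 96 410 419 mm⁴.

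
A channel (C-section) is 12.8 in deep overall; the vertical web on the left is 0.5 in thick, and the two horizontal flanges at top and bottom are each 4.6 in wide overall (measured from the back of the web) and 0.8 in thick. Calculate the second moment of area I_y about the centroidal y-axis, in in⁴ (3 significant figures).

I_y ≈ 26.5 in⁴

Decompose the section into non-overlapping parts with the origin at the bottom-left of its bounding rectangle.
Web: 0.5 × 12.8, A = 6.4 in², x = 0.25 in, Ī = 0.13333 in⁴.
Top flange (beyond web): 4.1 × 0.8, A = 3.28 in², x = 2.55 in, Ī = 4.5947 in⁴.
Bottom flange (beyond web): 4.1 × 0.8, A = 3.28 in², x = 2.55 in, Ī = 4.5947 in⁴.
Centroid: x̄ = ΣA·x / ΣA = 1.4142 in.
Transfer each piece to the centroidal y-axis using Ī + A·d² with d = x − 1.4142:
  web: d = -1.1642 in → contributes +8.8076 in⁴
  top flange (beyond web): d = 1.1358 in → contributes +8.8261 in⁴
  bottom flange (beyond web): d = 1.1358 in → contributes +8.8261 in⁴
Total I = 26.46 in⁴.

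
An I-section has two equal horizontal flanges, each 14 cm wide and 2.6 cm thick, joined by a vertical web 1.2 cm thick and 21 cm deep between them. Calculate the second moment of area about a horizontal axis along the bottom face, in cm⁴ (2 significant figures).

I_base ≈ 2.8 × 10⁴ cm⁴

Treat the section as a set of non-overlapping primitives; coordinates are from the bounding-box lower-left.
Bottom flange: 14 × 2.6, A = 36.4 cm², y = 1.3 cm, Ī = 20.51 cm⁴.
Web: 1.2 × 21, A = 25.2 cm², y = 13.1 cm, Ī = 926.1 cm⁴.
Top flange: 14 × 2.6, A = 36.4 cm², y = 24.9 cm, Ī = 20.51 cm⁴.
Transfer each piece to a horizontal axis along the bottom face using Ī + A·d² with d = y − 0:
  bottom flange: d = 1.3 cm → contributes +82.02 cm⁴
  web: d = 13.1 cm → contributes +5 251 cm⁴
  top flange: d = 24.9 cm → contributes +22 589 cm⁴
Total I = 27 922 cm⁴.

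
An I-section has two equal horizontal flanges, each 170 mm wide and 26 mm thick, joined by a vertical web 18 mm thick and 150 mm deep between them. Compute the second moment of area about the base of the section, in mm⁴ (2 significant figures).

I_base ≈ 1.9 × 10⁸ mm⁴

Decompose the section into non-overlapping parts with the origin at the bottom-left of its bounding rectangle.
Bottom flange: 170 × 26, A = 4 420 mm², y = 13 mm, Ī = 248 993 mm⁴.
Web: 18 × 150, A = 2 700 mm², y = 101 mm, Ī = 5 062 500 mm⁴.
Top flange: 170 × 26, A = 4 420 mm², y = 189 mm, Ī = 248 993 mm⁴.
Transfer each piece to a horizontal axis along the bottom face using Ī + A·d² with d = y − 0:
  bottom flange: d = 13 mm → contributes +995 973 mm⁴
  web: d = 101 mm → contributes +32 605 200 mm⁴
  top flange: d = 189 mm → contributes +158 135 813 mm⁴
Total I = 191 736 987 mm⁴.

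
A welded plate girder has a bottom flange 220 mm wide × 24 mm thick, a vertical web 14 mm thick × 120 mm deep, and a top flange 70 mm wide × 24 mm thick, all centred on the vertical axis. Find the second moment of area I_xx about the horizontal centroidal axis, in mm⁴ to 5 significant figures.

I_xx ≈ 3.0655 × 10⁷ mm⁴

Split into non-overlapping primitives; take the origin at the lower-left of the bounding box.
Bottom plate: 220 × 24, A = 5 280 mm², y = 12 mm, Ī = 253 440 mm⁴.
Web plate: 14 × 120, A = 1 680 mm², y = 84 mm, Ī = 2 016 000 mm⁴.
Top plate: 70 × 24, A = 1 680 mm², y = 156 mm, Ī = 80 640 mm⁴.
Centroid: ȳ = ΣA·y / ΣA = 54 mm.
Transfer each piece to the horizontal centroidal axis using Ī + A·d² with d = y − 54:
  bottom plate: d = -42 mm → contributes +9 567 360 mm⁴
  web plate: d = 30 mm → contributes +3 528 000 mm⁴
  top plate: d = 102 mm → contributes +17 559 360 mm⁴
Total I = 30 654 720 mm⁴.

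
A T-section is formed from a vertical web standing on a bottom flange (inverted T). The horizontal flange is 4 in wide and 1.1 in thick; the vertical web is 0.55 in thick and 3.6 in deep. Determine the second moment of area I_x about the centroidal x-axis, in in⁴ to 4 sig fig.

I_x ≈ 10.12 in⁴

Split into non-overlapping primitives; take the origin at the lower-left of the bounding box.
Flange: 4 × 1.1, A = 4.4 in², y = 0.55 in, Ī = 0.443667 in⁴.
Web: 0.55 × 3.6, A = 1.98 in², y = 2.9 in, Ī = 2.1384 in⁴.
Centroid: ȳ = ΣA·y / ΣA = 1.27931 in.
Transfer each piece to the centroidal x-axis using Ī + A·d² with d = y − 1.27931:
  flange: d = -0.72931 in → contributes +2.784 in⁴
  web: d = 1.62069 in → contributes +7.33914 in⁴
Total I = 10.1231 in⁴.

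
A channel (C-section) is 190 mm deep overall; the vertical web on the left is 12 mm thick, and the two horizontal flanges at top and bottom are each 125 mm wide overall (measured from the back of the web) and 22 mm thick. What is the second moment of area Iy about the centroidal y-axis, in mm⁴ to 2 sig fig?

Iy ≈ 1.1 × 10⁷ mm⁴

Decompose the section into non-overlapping parts with the origin at the bottom-left of its bounding rectangle.
Web: 12 × 190, A = 2 280 mm², x = 6 mm, Ī = 27 360 mm⁴.
Top flange (beyond web): 113 × 22, A = 2 486 mm², x = 68.5 mm, Ī = 2 645 311 mm⁴.
Bottom flange (beyond web): 113 × 22, A = 2 486 mm², x = 68.5 mm, Ī = 2 645 311 mm⁴.
Centroid: x̄ = ΣA·x / ΣA = 48.85 mm.
Transfer each piece to the centroidal y-axis using Ī + A·d² with d = x − 48.85:
  web: d = -42.85 mm → contributes +4 213 768 mm⁴
  top flange (beyond web): d = 19.65 mm → contributes +3 605 187 mm⁴
  bottom flange (beyond web): d = 19.65 mm → contributes +3 605 187 mm⁴
Total I = 11 424 143 mm⁴.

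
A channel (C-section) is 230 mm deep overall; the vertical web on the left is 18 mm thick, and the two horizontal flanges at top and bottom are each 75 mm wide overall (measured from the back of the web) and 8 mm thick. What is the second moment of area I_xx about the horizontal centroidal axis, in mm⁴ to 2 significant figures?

I_xx ≈ 2.9 × 10⁷ mm⁴

Break the section into simple shapes (no overlaps), measuring from the bottom-left corner of the bounding box.
Web: 18 × 230, A = 4 140 mm², y = 115 mm, Ī = 18 250 500 mm⁴.
Top flange (beyond web): 57 × 8, A = 456 mm², y = 226 mm, Ī = 2 432 mm⁴.
Bottom flange (beyond web): 57 × 8, A = 456 mm², y = 4 mm, Ī = 2 432 mm⁴.
By symmetry the centroid is at mid-height, ȳ = 115 mm.
Transfer each piece to the horizontal centroidal axis using Ī + A·d² with d = y − 115:
  web: d = 0 mm → contributes +18 250 500 mm⁴
  top flange (beyond web): d = 111 mm → contributes +5 620 808 mm⁴
  bottom flange (beyond web): d = -111 mm → contributes +5 620 808 mm⁴
Total I = 29 492 116 mm⁴.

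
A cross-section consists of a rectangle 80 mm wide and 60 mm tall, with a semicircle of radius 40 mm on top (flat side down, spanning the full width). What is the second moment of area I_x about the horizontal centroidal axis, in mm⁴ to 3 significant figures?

Decompose the section into non-overlapping parts with the origin at the bottom-left of its bounding rectangle.
Rectangular body: 80 × 60, A = 4 800 mm², y = 30 mm, Ī = 1 440 000 mm⁴.
Semicircular cap: semicircle r = 40, A = 2513.3 mm², y = 76.977 mm, Ī = 280 978 mm⁴.
Centroid: ȳ = ΣA·y / ΣA = 46.144 mm.
Transfer each piece to the horizontal centroidal axis using Ī + A·d² with d = y − 46.144:
  rectangular body: d = -16.144 mm → contributes +2 691 005 mm⁴
  semicircular cap: d = 30.833 mm → contributes +2 670 222 mm⁴
Total I = 5 361 227 mm⁴.

I_x ≈ 5.36 × 10⁶ mm⁴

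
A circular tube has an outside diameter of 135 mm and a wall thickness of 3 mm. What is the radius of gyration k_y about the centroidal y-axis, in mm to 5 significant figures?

Decompose the section into non-overlapping parts with the origin at the bottom-left of its bounding rectangle.
Outer circle: ⌀135, A = 14313.88 mm², x = 67.5 mm, Ī = 16 304 406 mm⁴.
Bore (subtracted): ⌀129, A = 13069.81 mm², x = 67.5 mm, Ī = 13 593 420 mm⁴.
By symmetry the centroid is at mid-width, x̄ = 67.5 mm.
All pieces are centred on the centroidal y-axis, so I = ΣĪ (holes subtracted) = 2 710 986 mm⁴.
Radius of gyration: k = √(I/A) = √(2 710 986 / 1244.071) = 46.6811 mm.

k_y ≈ 46.681 mm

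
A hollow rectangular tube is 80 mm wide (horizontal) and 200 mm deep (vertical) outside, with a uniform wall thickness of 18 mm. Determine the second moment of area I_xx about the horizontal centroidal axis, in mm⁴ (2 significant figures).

I_xx ≈ 3.7 × 10⁷ mm⁴

Treat the section as a set of non-overlapping primitives; coordinates are from the bounding-box lower-left.
Outer rectangle: 80 × 200, A = 16 000 mm², y = 100 mm, Ī = 53 333 333 mm⁴.
Inner void (subtracted): 44 × 164, A = 7 216 mm², y = 100 mm, Ī = 16 173 461 mm⁴.
By symmetry the centroid is at mid-height, ȳ = 100 mm.
All pieces are centred on the horizontal centroidal axis, so I = ΣĪ (holes subtracted) = 37 159 872 mm⁴.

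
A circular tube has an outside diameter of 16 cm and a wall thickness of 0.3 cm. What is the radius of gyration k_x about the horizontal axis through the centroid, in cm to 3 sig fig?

Break the section into simple shapes (no overlaps), measuring from the bottom-left corner of the bounding box.
Outer circle: ⌀16, A = 201.06 cm², y = 8 cm, Ī = 3 217 cm⁴.
Bore (subtracted): ⌀15.4, A = 186.27 cm², y = 8 cm, Ī = 2760.9 cm⁴.
By symmetry the centroid is at mid-height, ȳ = 8 cm.
All pieces are centred on the horizontal axis through the centroid, so I = ΣĪ (holes subtracted) = 456.08 cm⁴.
Radius of gyration: k = √(I/A) = √(456.08 / 14.797) = 5.5518 cm.

k_x ≈ 5.55 cm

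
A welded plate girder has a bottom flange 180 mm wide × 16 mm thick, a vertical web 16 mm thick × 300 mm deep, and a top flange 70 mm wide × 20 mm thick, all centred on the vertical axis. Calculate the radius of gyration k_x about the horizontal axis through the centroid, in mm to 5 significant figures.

k_x ≈ 123.27 mm

Break the section into simple shapes (no overlaps), measuring from the bottom-left corner of the bounding box.
Bottom plate: 180 × 16, A = 2 880 mm², y = 8 mm, Ī = 61 440 mm⁴.
Web plate: 16 × 300, A = 4 800 mm², y = 166 mm, Ī = 36 000 000 mm⁴.
Top plate: 70 × 20, A = 1 400 mm², y = 326 mm, Ī = 46666.67 mm⁴.
Centroid: ȳ = ΣA·y / ΣA = 140.5551 mm.
Transfer each piece to the horizontal axis through the centroid using Ī + A·d² with d = y − 140.5551:
  bottom plate: d = -132.5551 mm → contributes +50 665 475 mm⁴
  web plate: d = 25.44493 mm → contributes +39 107 734 mm⁴
  top plate: d = 185.4449 mm → contributes +48 192 420 mm⁴
Total I = 137 965 629 mm⁴.
Radius of gyration: k = √(I/A) = √(137 965 629 / 9 080) = 123.2658 mm.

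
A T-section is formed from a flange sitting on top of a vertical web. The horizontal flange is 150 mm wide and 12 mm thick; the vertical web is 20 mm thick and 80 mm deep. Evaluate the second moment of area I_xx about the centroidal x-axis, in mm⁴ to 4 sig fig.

I_xx ≈ 2.667 × 10⁶ mm⁴

Decompose the section into non-overlapping parts with the origin at the bottom-left of its bounding rectangle.
Flange: 150 × 12, A = 1 800 mm², y = 86 mm, Ī = 21 600 mm⁴.
Web: 20 × 80, A = 1 600 mm², y = 40 mm, Ī = 853 333 mm⁴.
Centroid: ȳ = ΣA·y / ΣA = 64.3529 mm.
Transfer each piece to the centroidal x-axis using Ī + A·d² with d = y − 64.3529:
  flange: d = 21.6471 mm → contributes +865 071 mm⁴
  web: d = -24.3529 mm → contributes +1 802 239 mm⁴
Total I = 2 667 310 mm⁴.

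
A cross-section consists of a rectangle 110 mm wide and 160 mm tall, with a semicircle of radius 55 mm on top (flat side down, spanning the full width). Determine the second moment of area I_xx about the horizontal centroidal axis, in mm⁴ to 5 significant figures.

I_xx ≈ 7.8509 × 10⁷ mm⁴

Treat the section as a set of non-overlapping primitives; coordinates are from the bounding-box lower-left.
Rectangular body: 110 × 160, A = 17 600 mm², y = 80 mm, Ī = 37 546 667 mm⁴.
Semicircular cap: semicircle r = 55, A = 4751.659 mm², y = 183.3427 mm, Ī = 1 004 345 mm⁴.
Centroid: ȳ = ΣA·y / ΣA = 101.9693 mm.
Transfer each piece to the horizontal centroidal axis using Ī + A·d² with d = y − 101.9693:
  rectangular body: d = -21.96926 mm → contributes +46 041 277 mm⁴
  semicircular cap: d = 81.37347 mm → contributes +32 468 124 mm⁴
Total I = 78 509 401 mm⁴.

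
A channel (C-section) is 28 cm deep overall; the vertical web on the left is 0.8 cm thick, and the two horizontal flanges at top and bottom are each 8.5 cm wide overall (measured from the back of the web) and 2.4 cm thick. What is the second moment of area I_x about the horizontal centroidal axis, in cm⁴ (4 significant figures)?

Split into non-overlapping primitives; take the origin at the lower-left of the bounding box.
Web: 0.8 × 28, A = 22.4 cm², y = 14 cm, Ī = 1463.47 cm⁴.
Top flange (beyond web): 7.7 × 2.4, A = 18.48 cm², y = 26.8 cm, Ī = 8.8704 cm⁴.
Bottom flange (beyond web): 7.7 × 2.4, A = 18.48 cm², y = 1.2 cm, Ī = 8.8704 cm⁴.
By symmetry the centroid is at mid-height, ȳ = 14 cm.
Transfer each piece to the horizontal centroidal axis using Ī + A·d² with d = y − 14:
  web: d = 0 cm → contributes +1463.47 cm⁴
  top flange (beyond web): d = 12.8 cm → contributes +3036.63 cm⁴
  bottom flange (beyond web): d = -12.8 cm → contributes +3036.63 cm⁴
Total I = 7536.73 cm⁴.

I_x ≈ 7537 cm⁴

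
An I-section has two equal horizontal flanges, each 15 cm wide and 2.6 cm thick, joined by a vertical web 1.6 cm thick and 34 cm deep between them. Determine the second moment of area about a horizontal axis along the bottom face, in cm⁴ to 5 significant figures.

I_base ≈ 8.2269 × 10⁴ cm⁴

Decompose the section into non-overlapping parts with the origin at the bottom-left of its bounding rectangle.
Bottom flange: 15 × 2.6, A = 39 cm², y = 1.3 cm, Ī = 21.97 cm⁴.
Web: 1.6 × 34, A = 54.4 cm², y = 19.6 cm, Ī = 5240.533 cm⁴.
Top flange: 15 × 2.6, A = 39 cm², y = 37.9 cm, Ī = 21.97 cm⁴.
Transfer each piece to the base of the section using Ī + A·d² with d = y − 0:
  bottom flange: d = 1.3 cm → contributes +87.88 cm⁴
  web: d = 19.6 cm → contributes +26138.84 cm⁴
  top flange: d = 37.9 cm → contributes +56041.96 cm⁴
Total I = 82268.68 cm⁴.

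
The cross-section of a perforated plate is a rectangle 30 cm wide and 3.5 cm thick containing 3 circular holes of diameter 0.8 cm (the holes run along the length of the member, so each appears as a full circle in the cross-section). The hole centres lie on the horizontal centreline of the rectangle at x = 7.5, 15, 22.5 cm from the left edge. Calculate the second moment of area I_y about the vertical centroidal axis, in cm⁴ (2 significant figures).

Split into non-overlapping primitives; take the origin at the lower-left of the bounding box.
Plate: 30 × 3.5, A = 105 cm², x = 15 cm, Ī = 7 875 cm⁴.
Hole 1 (subtracted): ⌀0.8, A = 0.5027 cm², x = 7.5 cm, Ī = 0.02011 cm⁴.
Hole 2 (subtracted): ⌀0.8, A = 0.5027 cm², x = 15 cm, Ī = 0.02011 cm⁴.
Hole 3 (subtracted): ⌀0.8, A = 0.5027 cm², x = 22.5 cm, Ī = 0.02011 cm⁴.
By symmetry the centroid is at mid-width, x̄ = 15 cm.
Transfer each piece to the vertical centroidal axis using Ī + A·d² with d = x − 15:
  plate: d = 0 cm → contributes +7 875 cm⁴
  hole 1: d = -7.5 cm → contributes −28.29 cm⁴
  hole 2: d = 0 cm → contributes −0.02011 cm⁴
  hole 3: d = 7.5 cm → contributes −28.29 cm⁴
Total I = 7 818 cm⁴.

I_y ≈ 7800 cm⁴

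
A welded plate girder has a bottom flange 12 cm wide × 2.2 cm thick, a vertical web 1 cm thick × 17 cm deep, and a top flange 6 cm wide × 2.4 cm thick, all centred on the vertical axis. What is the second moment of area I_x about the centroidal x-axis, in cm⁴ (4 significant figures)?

Split into non-overlapping primitives; take the origin at the lower-left of the bounding box.
Bottom plate: 12 × 2.2, A = 26.4 cm², y = 1.1 cm, Ī = 10.648 cm⁴.
Web plate: 1 × 17, A = 17 cm², y = 10.7 cm, Ī = 409.417 cm⁴.
Top plate: 6 × 2.4, A = 14.4 cm², y = 20.4 cm, Ī = 6.912 cm⁴.
Centroid: ȳ = ΣA·y / ΣA = 8.73183 cm.
Transfer each piece to the centroidal x-axis using Ī + A·d² with d = y − 8.73183:
  bottom plate: d = -7.63183 cm → contributes +1548.31 cm⁴
  web plate: d = 1.96817 cm → contributes +475.269 cm⁴
  top plate: d = 11.6682 cm → contributes +1967.42 cm⁴
Total I = 3 991 cm⁴.

I_x ≈ 3991 cm⁴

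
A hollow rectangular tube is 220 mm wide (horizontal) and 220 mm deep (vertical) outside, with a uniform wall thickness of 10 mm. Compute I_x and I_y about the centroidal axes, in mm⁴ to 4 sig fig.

Split into non-overlapping primitives; take the origin at the lower-left of the bounding box.
Outer rectangle: 220 × 220, A = 48 400 mm², y = 110 mm, Ī = 195 213 333 mm⁴.
Inner void (subtracted): 200 × 200, A = 40 000 mm², y = 110 mm, Ī = 133 333 333 mm⁴.
By symmetry the centroid is at mid-height, ȳ = 110 mm.
All pieces are centred on the centroidal x-axis, so I = ΣĪ (holes subtracted) = 61 880 000 mm⁴.
Repeating about the centroidal y-axis gives I_y = 61 880 000 mm⁴.

I_x ≈ 6.188 × 10⁷ mm⁴, I_y ≈ 6.188 × 10⁷ mm⁴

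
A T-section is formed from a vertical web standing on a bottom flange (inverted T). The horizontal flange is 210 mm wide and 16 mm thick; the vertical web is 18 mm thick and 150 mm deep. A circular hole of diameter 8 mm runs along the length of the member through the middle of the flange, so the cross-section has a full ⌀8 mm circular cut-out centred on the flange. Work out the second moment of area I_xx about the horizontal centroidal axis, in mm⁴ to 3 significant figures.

Break the section into simple shapes (no overlaps), measuring from the bottom-left corner of the bounding box.
Flange: 210 × 16, A = 3 360 mm², y = 8 mm, Ī = 71 680 mm⁴.
Web: 18 × 150, A = 2 700 mm², y = 91 mm, Ī = 5 062 500 mm⁴.
Hole (subtracted): ⌀8, A = 50.265 mm², y = 8 mm, Ī = 201.06 mm⁴.
Centroid: ȳ = ΣA·y / ΣA = 45.29 mm.
Transfer each piece to the horizontal centroidal axis using Ī + A·d² with d = y − 45.29:
  flange: d = -37.29 mm → contributes +4 743 783 mm⁴
  web: d = 45.71 mm → contributes +10 704 014 mm⁴
  hole: d = -37.29 mm → contributes −70 096 mm⁴
Total I = 15 377 702 mm⁴.

I_xx ≈ 1.54 × 10⁷ mm⁴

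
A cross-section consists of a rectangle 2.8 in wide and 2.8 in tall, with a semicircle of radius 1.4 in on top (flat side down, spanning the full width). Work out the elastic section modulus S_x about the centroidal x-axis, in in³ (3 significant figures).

S_x ≈ 6.41 in³

Treat the section as a set of non-overlapping primitives; coordinates are from the bounding-box lower-left.
Rectangular body: 2.8 × 2.8, A = 7.84 in², y = 1.4 in, Ī = 5.1221 in⁴.
Semicircular cap: semicircle r = 1.4, A = 3.0788 in², y = 3.3942 in, Ī = 0.42164 in⁴.
Centroid: ȳ = ΣA·y / ΣA = 1.9623 in.
Transfer each piece to the centroidal x-axis using Ī + A·d² with d = y − 1.9623:
  rectangular body: d = -0.5623 in → contributes +7.601 in⁴
  semicircular cap: d = 1.4319 in → contributes +6.734 in⁴
Total I = 14.335 in⁴.
Extreme fibre distance c = 2.2377 in; S = I/c = 6.4061 in³.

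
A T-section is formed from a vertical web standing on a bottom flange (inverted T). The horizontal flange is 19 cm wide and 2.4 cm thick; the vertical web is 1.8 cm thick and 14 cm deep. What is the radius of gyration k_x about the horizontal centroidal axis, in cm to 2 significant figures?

Break the section into simple shapes (no overlaps), measuring from the bottom-left corner of the bounding box.
Flange: 19 × 2.4, A = 45.6 cm², y = 1.2 cm, Ī = 21.89 cm⁴.
Web: 1.8 × 14, A = 25.2 cm², y = 9.4 cm, Ī = 411.6 cm⁴.
Centroid: ȳ = ΣA·y / ΣA = 4.119 cm.
Transfer each piece to the horizontal centroidal axis using Ī + A·d² with d = y − 4.119:
  flange: d = -2.919 cm → contributes +410.3 cm⁴
  web: d = 5.281 cm → contributes +1 114 cm⁴
Total I = 1 525 cm⁴.
Radius of gyration: k = √(I/A) = √(1 525 / 70.8) = 4.641 cm.

k_x ≈ 4.6 cm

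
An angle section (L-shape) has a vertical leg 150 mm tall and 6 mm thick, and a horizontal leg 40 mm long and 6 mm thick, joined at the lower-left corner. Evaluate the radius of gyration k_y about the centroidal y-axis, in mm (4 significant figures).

Break the section into simple shapes (no overlaps), measuring from the bottom-left corner of the bounding box.
Vertical leg: 6 × 150, A = 900 mm², x = 3 mm, Ī = 2 700 mm⁴.
Horizontal leg (remainder): 34 × 6, A = 204 mm², x = 23 mm, Ī = 19 652 mm⁴.
Centroid: x̄ = ΣA·x / ΣA = 6.69565 mm.
Transfer each piece to the centroidal y-axis using Ī + A·d² with d = x − 6.69565:
  vertical leg: d = -3.69565 mm → contributes +14992.1 mm⁴
  horizontal leg (remainder): d = 16.3043 mm → contributes +73881.7 mm⁴
Total I = 88873.7 mm⁴.
Radius of gyration: k = √(I/A) = √(88873.7 / 1 104) = 8.97227 mm.

k_y ≈ 8.972 mm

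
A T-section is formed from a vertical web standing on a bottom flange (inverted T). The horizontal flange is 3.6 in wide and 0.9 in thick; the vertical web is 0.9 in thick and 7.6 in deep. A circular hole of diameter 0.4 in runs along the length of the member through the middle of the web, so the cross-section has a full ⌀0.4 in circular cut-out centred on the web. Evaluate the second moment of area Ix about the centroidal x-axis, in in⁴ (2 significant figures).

Ix ≈ 73 in⁴

Break the section into simple shapes (no overlaps), measuring from the bottom-left corner of the bounding box.
Flange: 3.6 × 0.9, A = 3.24 in², y = 0.45 in, Ī = 0.2187 in⁴.
Web: 0.9 × 7.6, A = 6.84 in², y = 4.7 in, Ī = 32.92 in⁴.
Hole (subtracted): ⌀0.4, A = 0.1257 in², y = 4.7 in, Ī = 0.001257 in⁴.
Centroid: ȳ = ΣA·y / ΣA = 3.317 in.
Transfer each piece to the centroidal x-axis using Ī + A·d² with d = y − 3.317:
  flange: d = -2.867 in → contributes +26.84 in⁴
  web: d = 1.383 in → contributes +46.01 in⁴
  hole: d = 1.383 in → contributes −0.2417 in⁴
Total I = 72.61 in⁴.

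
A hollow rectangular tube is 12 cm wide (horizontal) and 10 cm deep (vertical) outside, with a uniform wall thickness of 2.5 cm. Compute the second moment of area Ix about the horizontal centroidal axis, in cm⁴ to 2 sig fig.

Split into non-overlapping primitives; take the origin at the lower-left of the bounding box.
Outer rectangle: 12 × 10, A = 120 cm², y = 5 cm, Ī = 1 000 cm⁴.
Inner void (subtracted): 7 × 5, A = 35 cm², y = 5 cm, Ī = 72.92 cm⁴.
By symmetry the centroid is at mid-height, ȳ = 5 cm.
All pieces are centred on the horizontal centroidal axis, so I = ΣĪ (holes subtracted) = 927.1 cm⁴.

Ix ≈ 930 cm⁴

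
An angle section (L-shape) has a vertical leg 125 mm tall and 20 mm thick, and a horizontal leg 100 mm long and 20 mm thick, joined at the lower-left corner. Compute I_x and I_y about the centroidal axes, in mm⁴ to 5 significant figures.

Split into non-overlapping primitives; take the origin at the lower-left of the bounding box.
Vertical leg: 20 × 125, A = 2 500 mm², y = 62.5 mm, Ī = 3 255 208 mm⁴.
Horizontal leg (remainder): 80 × 20, A = 1 600 mm², y = 10 mm, Ī = 53333.33 mm⁴.
Centroid: ȳ = ΣA·y / ΣA = 42.0122 mm.
Transfer each piece to the centroidal x-axis using Ī + A·d² with d = y − 42.0122:
  vertical leg: d = 20.4878 mm → contributes +4 304 584 mm⁴
  horizontal leg (remainder): d = -32.0122 mm → contributes +1 692 982 mm⁴
Total I = 5 997 566 mm⁴.
For the y-axis: x̄ = 29.5122 mm.
Repeating about the centroidal y-axis gives I_y = 3 375 691 mm⁴.

I_x ≈ 5.9976 × 10⁶ mm⁴, I_y ≈ 3.3757 × 10⁶ mm⁴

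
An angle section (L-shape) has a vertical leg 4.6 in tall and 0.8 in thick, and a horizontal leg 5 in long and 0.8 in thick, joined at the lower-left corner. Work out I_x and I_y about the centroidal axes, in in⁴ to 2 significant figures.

I_x ≈ 13 in⁴, I_y ≈ 16 in⁴

Decompose the section into non-overlapping parts with the origin at the bottom-left of its bounding rectangle.
Vertical leg: 0.8 × 4.6, A = 3.68 in², y = 2.3 in, Ī = 6.489 in⁴.
Horizontal leg (remainder): 4.2 × 0.8, A = 3.36 in², y = 0.4 in, Ī = 0.1792 in⁴.
Centroid: ȳ = ΣA·y / ΣA = 1.393 in.
Transfer each piece to the centroidal x-axis using Ī + A·d² with d = y − 1.393:
  vertical leg: d = 0.9068 in → contributes +9.515 in⁴
  horizontal leg (remainder): d = -0.9932 in → contributes +3.494 in⁴
Total I = 13.01 in⁴.
For the y-axis: x̄ = 1.593 in.
Repeating about the centroidal y-axis gives I_y = 16.11 in⁴.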